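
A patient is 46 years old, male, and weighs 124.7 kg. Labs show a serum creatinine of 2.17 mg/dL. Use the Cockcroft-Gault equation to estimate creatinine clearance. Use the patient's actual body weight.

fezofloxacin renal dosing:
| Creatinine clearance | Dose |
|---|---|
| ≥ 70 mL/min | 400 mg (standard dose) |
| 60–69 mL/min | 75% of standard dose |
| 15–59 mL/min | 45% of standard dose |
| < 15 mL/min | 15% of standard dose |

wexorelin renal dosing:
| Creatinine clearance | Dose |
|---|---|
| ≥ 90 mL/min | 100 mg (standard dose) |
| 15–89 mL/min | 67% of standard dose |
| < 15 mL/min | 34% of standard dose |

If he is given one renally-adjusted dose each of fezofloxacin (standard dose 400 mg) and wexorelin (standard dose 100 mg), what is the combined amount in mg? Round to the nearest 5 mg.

CrCl = (140 − 46) × 124.7 / (72 × 2.17) = 11721.8 / 156.24 ≈ 75.0 mL/min
CrCl ≈ 75 mL/min.
fezofloxacin: ≥ 70 mL/min → 100% of 400 mg = 400 mg.
wexorelin: 15–89 mL/min → 67% of 100 mg = 67 mg.
Total = 400 + 67 = 467 mg.

465 mg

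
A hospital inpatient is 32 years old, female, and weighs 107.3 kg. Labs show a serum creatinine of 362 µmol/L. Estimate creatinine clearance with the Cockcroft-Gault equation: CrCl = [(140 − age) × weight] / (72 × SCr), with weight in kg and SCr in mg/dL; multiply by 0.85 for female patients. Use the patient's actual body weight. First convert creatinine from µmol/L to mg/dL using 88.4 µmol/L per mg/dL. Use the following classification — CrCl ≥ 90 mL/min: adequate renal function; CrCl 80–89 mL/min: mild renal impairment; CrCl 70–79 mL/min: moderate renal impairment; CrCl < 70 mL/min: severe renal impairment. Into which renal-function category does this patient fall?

severe renal impairment

SCr = 362 / 88.4 = 4.095 mg/dL
CrCl = (140 − 32) × 107.3 / (72 × 4.095) × 0.85 = 11588.4 / 294.84 × 0.85 ≈ 33.4 mL/min
33 mL/min falls in the 'severe renal impairment' range.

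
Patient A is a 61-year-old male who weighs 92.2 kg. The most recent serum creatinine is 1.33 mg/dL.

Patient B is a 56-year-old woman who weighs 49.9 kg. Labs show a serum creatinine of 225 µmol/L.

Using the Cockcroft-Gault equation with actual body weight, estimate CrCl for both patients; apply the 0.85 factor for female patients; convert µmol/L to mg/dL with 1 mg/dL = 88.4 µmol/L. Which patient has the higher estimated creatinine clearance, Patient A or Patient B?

Patient A: CrCl = (140 − 61) × 92.2 / (72 × 1.33) = 7283.8 / 95.76 ≈ 76.1 mL/min
Patient B: SCr = 225 / 88.4 = 2.545 mg/dL
Patient B: CrCl = (140 − 56) × 49.9 / (72 × 2.545) × 0.85 = 4191.6 / 183.24 × 0.85 ≈ 19.4 mL/min
76.1 vs 19.4 mL/min → Patient A is higher.

Patient A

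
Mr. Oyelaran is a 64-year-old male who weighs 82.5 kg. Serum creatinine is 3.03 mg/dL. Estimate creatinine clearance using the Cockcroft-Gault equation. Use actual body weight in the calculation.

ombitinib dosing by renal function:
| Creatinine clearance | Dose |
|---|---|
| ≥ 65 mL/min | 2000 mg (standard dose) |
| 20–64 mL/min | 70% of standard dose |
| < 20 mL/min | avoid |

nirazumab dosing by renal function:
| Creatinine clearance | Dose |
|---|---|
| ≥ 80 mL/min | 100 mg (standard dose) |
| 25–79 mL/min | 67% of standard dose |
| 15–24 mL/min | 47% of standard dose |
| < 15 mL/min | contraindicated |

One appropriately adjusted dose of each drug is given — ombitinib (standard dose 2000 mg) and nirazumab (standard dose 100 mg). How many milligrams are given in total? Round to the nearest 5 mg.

1465 mg

CrCl = (140 − 64) × 82.5 / (72 × 3.03) = 6270.0 / 218.16 ≈ 28.7 mL/min
CrCl ≈ 29 mL/min.
ombitinib: 20–64 mL/min → 70% of 2000 mg = 1400 mg.
nirazumab: 25–79 mL/min → 67% of 100 mg = 67 mg.
Total = 1400 + 67 = 1467 mg.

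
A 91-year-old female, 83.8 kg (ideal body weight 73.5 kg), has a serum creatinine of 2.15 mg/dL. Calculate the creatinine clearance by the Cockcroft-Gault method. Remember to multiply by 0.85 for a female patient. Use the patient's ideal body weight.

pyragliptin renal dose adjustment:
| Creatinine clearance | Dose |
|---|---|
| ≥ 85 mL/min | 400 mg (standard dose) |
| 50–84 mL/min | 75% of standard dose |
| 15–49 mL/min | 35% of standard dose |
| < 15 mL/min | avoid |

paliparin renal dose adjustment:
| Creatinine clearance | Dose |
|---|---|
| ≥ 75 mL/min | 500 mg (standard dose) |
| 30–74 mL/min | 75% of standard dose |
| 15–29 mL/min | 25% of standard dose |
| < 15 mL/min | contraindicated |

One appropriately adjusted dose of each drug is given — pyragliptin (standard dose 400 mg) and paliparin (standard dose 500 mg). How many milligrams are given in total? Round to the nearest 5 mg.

265 mg

CrCl = (140 − 91) × 73.5 / (72 × 2.15) × 0.85 = 3601.5 / 154.80 × 0.85 ≈ 19.8 mL/min
CrCl ≈ 20 mL/min.
pyragliptin: 15–49 mL/min → 35% of 400 mg = 140 mg.
paliparin: 15–29 mL/min → 25% of 500 mg = 125 mg.
Total = 140 + 125 = 265 mg.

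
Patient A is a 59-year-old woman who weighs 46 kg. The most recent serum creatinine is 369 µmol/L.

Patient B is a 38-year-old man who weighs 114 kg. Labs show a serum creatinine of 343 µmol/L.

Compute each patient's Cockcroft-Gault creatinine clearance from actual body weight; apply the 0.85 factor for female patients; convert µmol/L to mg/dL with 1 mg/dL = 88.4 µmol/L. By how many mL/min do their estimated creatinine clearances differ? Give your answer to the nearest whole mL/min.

Patient A: SCr = 369 / 88.4 = 4.174 mg/dL
Patient A: CrCl = (140 − 59) × 46 / (72 × 4.174) × 0.85 = 3726.0 / 300.53 × 0.85 ≈ 10.5 mL/min
Patient B: SCr = 343 / 88.4 = 3.88 mg/dL
Patient B: CrCl = (140 − 38) × 114 / (72 × 3.88) = 11628.0 / 279.36 ≈ 41.6 mL/min
|10.5 − 41.6| = 31.1 mL/min

31 mL/min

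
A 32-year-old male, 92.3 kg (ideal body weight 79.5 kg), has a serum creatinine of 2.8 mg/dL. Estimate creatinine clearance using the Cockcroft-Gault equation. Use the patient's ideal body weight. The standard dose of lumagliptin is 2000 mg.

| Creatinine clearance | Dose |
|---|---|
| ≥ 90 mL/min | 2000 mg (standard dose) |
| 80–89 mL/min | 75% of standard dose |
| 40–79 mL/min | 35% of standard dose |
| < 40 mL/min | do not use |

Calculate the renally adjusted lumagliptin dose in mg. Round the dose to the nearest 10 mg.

CrCl = (140 − 32) × 79.5 / (72 × 2.8) = 8586.0 / 201.60 ≈ 42.6 mL/min
CrCl ≈ 43 mL/min → bracket 40–79 mL/min.
35% of 2000 mg = 700 mg

700 mg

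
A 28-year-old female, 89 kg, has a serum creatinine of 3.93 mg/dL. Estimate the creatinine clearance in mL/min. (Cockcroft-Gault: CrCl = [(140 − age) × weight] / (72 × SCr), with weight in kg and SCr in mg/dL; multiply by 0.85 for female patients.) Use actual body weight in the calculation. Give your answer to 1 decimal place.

29.9 mL/min

CrCl = (140 − 28) × 89 / (72 × 3.93) × 0.85 = 9968.0 / 282.96 × 0.85 ≈ 29.9 mL/min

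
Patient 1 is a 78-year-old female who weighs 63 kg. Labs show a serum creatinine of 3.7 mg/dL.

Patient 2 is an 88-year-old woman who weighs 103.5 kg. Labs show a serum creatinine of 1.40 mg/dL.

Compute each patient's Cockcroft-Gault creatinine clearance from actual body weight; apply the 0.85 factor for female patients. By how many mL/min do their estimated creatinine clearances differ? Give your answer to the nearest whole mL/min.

Patient 1: CrCl = (140 − 78) × 63 / (72 × 3.7) × 0.85 = 3906.0 / 266.40 × 0.85 ≈ 12.5 mL/min
Patient 2: CrCl = (140 − 88) × 103.5 / (72 × 1.4) × 0.85 = 5382.0 / 100.80 × 0.85 ≈ 45.4 mL/min
|12.5 − 45.4| = 32.9 mL/min

33 mL/min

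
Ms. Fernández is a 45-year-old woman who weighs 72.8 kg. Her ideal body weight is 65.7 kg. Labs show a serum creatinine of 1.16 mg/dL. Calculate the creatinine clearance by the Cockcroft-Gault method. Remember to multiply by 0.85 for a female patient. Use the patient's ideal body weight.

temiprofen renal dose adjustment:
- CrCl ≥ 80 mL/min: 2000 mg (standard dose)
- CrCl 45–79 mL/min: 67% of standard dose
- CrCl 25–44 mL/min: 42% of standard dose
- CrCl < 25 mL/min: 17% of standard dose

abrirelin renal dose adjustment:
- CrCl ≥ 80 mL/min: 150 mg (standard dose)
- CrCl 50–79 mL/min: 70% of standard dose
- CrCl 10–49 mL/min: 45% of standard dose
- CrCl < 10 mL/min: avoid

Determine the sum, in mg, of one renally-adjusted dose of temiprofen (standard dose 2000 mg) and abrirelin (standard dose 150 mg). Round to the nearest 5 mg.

1445 mg

CrCl = (140 − 45) × 65.7 / (72 × 1.16) × 0.85 = 6241.5 / 83.52 × 0.85 ≈ 63.5 mL/min
CrCl ≈ 64 mL/min.
temiprofen: 45–79 mL/min → 67% of 2000 mg = 1340 mg.
abrirelin: 50–79 mL/min → 70% of 150 mg = 105 mg.
Total = 1340 + 105 = 1445 mg.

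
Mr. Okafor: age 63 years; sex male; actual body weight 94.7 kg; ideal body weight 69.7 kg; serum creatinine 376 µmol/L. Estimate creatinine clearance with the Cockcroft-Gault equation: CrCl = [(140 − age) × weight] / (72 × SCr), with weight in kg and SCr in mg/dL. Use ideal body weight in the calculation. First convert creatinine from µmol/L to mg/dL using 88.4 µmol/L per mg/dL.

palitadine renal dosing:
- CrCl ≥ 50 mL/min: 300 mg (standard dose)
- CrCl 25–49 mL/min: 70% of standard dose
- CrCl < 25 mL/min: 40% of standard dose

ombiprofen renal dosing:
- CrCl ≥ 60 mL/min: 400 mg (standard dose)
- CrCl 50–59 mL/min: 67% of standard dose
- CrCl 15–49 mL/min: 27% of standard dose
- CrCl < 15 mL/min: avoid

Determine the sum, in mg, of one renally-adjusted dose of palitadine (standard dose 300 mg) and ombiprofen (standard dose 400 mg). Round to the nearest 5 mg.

SCr = 376 / 88.4 = 4.253 mg/dL
CrCl = (140 − 63) × 69.7 / (72 × 4.253) = 5366.9 / 306.22 ≈ 17.5 mL/min
CrCl ≈ 18 mL/min.
palitadine: < 25 mL/min → 40% of 300 mg = 120 mg.
ombiprofen: 15–49 mL/min → 27% of 400 mg = 108 mg.
Total = 120 + 108 = 228 mg.

230 mg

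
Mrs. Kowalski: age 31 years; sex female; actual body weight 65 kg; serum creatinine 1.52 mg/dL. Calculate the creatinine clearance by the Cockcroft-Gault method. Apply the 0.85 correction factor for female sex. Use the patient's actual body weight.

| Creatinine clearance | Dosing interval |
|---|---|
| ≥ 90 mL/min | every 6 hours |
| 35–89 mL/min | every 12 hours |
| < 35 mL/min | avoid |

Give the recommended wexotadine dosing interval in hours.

CrCl = (140 − 31) × 65 / (72 × 1.52) × 0.85 = 7085.0 / 109.44 × 0.85 ≈ 55.0 mL/min
CrCl ≈ 55 mL/min → bracket 35–89 mL/min → every 12 hours.

every 12 hours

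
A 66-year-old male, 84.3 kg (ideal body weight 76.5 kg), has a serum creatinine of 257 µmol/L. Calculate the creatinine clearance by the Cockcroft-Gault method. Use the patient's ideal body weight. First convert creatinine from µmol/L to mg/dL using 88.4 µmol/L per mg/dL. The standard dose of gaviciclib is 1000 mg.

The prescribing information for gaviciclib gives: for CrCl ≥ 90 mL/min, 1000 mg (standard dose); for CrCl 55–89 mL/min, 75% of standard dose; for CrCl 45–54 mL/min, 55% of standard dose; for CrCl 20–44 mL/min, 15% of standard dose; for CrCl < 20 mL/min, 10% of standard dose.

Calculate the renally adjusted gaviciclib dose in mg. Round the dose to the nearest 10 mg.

150 mg

SCr = 257 / 88.4 = 2.907 mg/dL
CrCl = (140 − 66) × 76.5 / (72 × 2.907) = 5661.0 / 209.30 ≈ 27.0 mL/min
CrCl ≈ 27 mL/min → bracket 20–44 mL/min.
15% of 1000 mg = 150 mg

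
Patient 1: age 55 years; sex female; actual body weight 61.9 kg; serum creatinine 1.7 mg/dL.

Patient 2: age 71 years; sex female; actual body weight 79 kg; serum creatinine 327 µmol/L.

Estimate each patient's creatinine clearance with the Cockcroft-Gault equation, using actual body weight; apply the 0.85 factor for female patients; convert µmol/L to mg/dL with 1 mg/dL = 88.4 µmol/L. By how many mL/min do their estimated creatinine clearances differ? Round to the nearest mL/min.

19 mL/min

Patient 1: CrCl = (140 − 55) × 61.9 / (72 × 1.7) × 0.85 = 5261.5 / 122.40 × 0.85 ≈ 36.5 mL/min
Patient 2: SCr = 327 / 88.4 = 3.699 mg/dL
Patient 2: CrCl = (140 − 71) × 79 / (72 × 3.699) × 0.85 = 5451.0 / 266.33 × 0.85 ≈ 17.4 mL/min
|36.5 − 17.4| = 19.1 mL/min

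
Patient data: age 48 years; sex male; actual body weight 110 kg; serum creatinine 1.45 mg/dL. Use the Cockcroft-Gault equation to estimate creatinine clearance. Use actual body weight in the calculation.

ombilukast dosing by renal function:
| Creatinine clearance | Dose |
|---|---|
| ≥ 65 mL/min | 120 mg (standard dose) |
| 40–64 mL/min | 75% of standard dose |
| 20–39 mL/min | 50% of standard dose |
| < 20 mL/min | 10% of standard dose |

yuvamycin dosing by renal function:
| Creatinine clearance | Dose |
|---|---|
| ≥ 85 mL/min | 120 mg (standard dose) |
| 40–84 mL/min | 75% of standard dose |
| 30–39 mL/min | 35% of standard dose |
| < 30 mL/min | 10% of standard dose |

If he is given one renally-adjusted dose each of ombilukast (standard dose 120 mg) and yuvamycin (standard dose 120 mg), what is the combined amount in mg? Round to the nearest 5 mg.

240 mg

CrCl = (140 − 48) × 110 / (72 × 1.45) = 10120.0 / 104.40 ≈ 96.9 mL/min
CrCl ≈ 97 mL/min.
ombilukast: ≥ 65 mL/min → 100% of 120 mg = 120 mg.
yuvamycin: ≥ 85 mL/min → 100% of 120 mg = 120 mg.
Total = 120 + 120 = 240 mg.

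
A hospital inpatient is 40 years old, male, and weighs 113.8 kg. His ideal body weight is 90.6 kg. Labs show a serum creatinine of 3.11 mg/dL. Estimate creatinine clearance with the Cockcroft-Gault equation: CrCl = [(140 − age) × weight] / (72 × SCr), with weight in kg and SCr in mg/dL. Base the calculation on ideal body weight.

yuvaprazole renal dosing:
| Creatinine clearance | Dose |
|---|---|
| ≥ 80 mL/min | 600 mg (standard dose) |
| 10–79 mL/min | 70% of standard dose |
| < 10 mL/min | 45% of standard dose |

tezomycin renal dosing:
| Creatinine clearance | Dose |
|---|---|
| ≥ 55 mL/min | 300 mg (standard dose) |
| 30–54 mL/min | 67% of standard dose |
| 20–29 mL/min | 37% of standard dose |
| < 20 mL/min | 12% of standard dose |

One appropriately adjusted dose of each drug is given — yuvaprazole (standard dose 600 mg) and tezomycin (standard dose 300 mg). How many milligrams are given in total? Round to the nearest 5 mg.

620 mg

CrCl = (140 − 40) × 90.6 / (72 × 3.11) = 9060.0 / 223.92 ≈ 40.5 mL/min
CrCl ≈ 40 mL/min.
yuvaprazole: 10–79 mL/min → 70% of 600 mg = 420 mg.
tezomycin: 30–54 mL/min → 67% of 300 mg = 201 mg.
Total = 420 + 201 = 621 mg.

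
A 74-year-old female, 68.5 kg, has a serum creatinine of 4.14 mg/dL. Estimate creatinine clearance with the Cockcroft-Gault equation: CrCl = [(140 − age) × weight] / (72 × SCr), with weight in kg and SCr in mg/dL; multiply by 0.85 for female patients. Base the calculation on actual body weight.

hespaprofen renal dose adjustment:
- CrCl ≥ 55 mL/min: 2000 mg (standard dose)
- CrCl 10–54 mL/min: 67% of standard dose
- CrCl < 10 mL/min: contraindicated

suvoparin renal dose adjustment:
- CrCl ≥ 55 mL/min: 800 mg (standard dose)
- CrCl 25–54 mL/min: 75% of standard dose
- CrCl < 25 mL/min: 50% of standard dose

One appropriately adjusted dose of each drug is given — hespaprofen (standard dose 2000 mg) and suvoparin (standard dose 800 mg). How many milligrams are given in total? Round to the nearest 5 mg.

CrCl = (140 − 74) × 68.5 / (72 × 4.14) × 0.85 = 4521.0 / 298.08 × 0.85 ≈ 12.9 mL/min
CrCl ≈ 13 mL/min.
hespaprofen: 10–54 mL/min → 67% of 2000 mg = 1340 mg.
suvoparin: < 25 mL/min → 50% of 800 mg = 400 mg.
Total = 1340 + 400 = 1740 mg.

1740 mg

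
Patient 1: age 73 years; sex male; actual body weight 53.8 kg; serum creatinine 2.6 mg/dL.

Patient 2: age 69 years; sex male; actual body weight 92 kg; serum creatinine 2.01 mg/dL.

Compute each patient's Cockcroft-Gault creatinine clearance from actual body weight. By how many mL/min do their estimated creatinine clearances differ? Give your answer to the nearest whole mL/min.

26 mL/min

Patient 1: CrCl = (140 − 73) × 53.8 / (72 × 2.6) = 3604.6 / 187.20 ≈ 19.3 mL/min
Patient 2: CrCl = (140 − 69) × 92 / (72 × 2.01) = 6532.0 / 144.72 ≈ 45.1 mL/min
|19.3 − 45.1| = 25.8 mL/min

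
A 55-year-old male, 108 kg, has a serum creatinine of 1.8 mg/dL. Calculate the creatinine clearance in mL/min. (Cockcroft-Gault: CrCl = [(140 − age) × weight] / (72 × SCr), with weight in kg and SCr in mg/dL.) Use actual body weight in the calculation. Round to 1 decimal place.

70.8 mL/min

CrCl = (140 − 55) × 108 / (72 × 1.8) = 9180.0 / 129.60 ≈ 70.8 mL/min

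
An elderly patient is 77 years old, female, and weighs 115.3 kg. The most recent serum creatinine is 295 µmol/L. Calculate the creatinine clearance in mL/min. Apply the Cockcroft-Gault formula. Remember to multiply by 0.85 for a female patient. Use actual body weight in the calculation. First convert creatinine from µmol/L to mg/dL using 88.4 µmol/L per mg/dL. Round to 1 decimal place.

25.7 mL/min

SCr = 295 / 88.4 = 3.337 mg/dL
CrCl = (140 − 77) × 115.3 / (72 × 3.337) × 0.85 = 7263.9 / 240.26 × 0.85 ≈ 25.7 mL/min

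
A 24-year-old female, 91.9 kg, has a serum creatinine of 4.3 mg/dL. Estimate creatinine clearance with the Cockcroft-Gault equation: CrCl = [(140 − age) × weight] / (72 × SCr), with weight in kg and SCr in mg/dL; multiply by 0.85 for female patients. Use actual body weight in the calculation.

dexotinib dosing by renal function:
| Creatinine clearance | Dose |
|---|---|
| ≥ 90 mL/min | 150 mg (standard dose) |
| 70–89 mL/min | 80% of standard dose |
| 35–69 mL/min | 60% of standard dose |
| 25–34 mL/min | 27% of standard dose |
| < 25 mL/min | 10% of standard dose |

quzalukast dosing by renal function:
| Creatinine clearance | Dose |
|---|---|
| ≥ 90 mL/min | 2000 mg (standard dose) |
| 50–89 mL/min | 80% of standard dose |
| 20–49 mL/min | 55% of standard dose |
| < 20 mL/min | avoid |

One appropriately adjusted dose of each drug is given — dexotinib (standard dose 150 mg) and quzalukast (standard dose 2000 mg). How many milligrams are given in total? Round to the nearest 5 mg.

CrCl = (140 − 24) × 91.9 / (72 × 4.3) × 0.85 = 10660.4 / 309.60 × 0.85 ≈ 29.3 mL/min
CrCl ≈ 29 mL/min.
dexotinib: 25–34 mL/min → 27% of 150 mg = 40.5 mg.
quzalukast: 20–49 mL/min → 55% of 2000 mg = 1100 mg.
Total = 40.5 + 1100 = 1140.5 mg.

1140 mg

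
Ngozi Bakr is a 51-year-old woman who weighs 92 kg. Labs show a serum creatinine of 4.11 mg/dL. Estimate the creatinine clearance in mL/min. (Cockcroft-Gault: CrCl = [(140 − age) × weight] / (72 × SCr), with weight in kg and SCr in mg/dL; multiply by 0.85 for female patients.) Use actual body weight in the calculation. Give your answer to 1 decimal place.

23.5 mL/min

CrCl = (140 − 51) × 92 / (72 × 4.11) × 0.85 = 8188.0 / 295.92 × 0.85 ≈ 23.5 mL/min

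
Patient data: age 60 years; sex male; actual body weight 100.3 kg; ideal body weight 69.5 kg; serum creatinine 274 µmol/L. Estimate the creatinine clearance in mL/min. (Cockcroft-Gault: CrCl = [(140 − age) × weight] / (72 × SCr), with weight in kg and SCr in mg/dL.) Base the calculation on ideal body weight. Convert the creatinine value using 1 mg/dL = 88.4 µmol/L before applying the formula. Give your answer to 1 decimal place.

24.9 mL/min

SCr = 274 / 88.4 = 3.1 mg/dL
CrCl = (140 − 60) × 69.5 / (72 × 3.1) = 5560.0 / 223.20 ≈ 24.9 mL/min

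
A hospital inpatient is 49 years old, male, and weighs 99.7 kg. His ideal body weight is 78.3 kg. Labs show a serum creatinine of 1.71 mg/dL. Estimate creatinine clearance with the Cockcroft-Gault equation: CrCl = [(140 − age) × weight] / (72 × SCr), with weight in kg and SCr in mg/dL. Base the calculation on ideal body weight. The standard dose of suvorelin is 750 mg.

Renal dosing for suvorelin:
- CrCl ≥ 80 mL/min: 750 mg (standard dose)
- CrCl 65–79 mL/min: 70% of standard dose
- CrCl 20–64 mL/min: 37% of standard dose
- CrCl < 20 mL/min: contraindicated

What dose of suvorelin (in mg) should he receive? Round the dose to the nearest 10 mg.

280 mg

CrCl = (140 − 49) × 78.3 / (72 × 1.71) = 7125.3 / 123.12 ≈ 57.9 mL/min
CrCl ≈ 58 mL/min → bracket 20–64 mL/min.
37% of 750 mg = 277.5 mg → 280 mg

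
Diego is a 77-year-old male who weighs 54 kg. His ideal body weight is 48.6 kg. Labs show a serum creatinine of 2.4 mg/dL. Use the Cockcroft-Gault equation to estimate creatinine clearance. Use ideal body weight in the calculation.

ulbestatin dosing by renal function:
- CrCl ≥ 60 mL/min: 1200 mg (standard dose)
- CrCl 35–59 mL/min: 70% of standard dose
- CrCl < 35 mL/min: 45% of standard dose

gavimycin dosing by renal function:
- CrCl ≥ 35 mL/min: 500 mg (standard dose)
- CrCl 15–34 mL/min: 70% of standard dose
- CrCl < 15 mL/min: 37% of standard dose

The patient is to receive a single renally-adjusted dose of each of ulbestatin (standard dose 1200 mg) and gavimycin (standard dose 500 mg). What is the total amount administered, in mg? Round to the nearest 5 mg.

890 mg

CrCl = (140 − 77) × 48.6 / (72 × 2.4) = 3061.8 / 172.80 ≈ 17.7 mL/min
CrCl ≈ 18 mL/min.
ulbestatin: < 35 mL/min → 45% of 1200 mg = 540 mg.
gavimycin: 15–34 mL/min → 70% of 500 mg = 350 mg.
Total = 540 + 350 = 890 mg.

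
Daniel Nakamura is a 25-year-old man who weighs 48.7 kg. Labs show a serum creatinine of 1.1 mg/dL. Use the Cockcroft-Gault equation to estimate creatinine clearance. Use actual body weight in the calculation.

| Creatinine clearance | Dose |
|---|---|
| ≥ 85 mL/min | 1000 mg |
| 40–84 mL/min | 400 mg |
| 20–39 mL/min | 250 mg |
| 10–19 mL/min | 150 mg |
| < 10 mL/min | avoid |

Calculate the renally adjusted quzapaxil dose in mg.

CrCl = (140 − 25) × 48.7 / (72 × 1.1) = 5600.5 / 79.20 ≈ 70.7 mL/min
CrCl ≈ 71 mL/min → bracket 40–84 mL/min.
Dose for this bracket: 400 mg.

400 mg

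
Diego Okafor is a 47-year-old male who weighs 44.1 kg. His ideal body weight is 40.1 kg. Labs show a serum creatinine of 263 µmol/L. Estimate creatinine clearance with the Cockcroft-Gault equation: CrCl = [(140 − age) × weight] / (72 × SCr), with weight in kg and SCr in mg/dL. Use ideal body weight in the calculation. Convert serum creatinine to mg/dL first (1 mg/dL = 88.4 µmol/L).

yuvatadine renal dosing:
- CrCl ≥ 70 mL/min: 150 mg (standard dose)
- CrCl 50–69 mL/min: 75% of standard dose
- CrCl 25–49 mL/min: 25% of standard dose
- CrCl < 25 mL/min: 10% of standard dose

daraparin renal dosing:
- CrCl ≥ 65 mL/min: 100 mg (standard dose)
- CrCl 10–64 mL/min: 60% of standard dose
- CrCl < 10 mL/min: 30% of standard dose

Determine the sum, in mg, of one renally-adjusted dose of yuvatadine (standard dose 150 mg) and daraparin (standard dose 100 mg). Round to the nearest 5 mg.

75 mg

SCr = 263 / 88.4 = 2.975 mg/dL
CrCl = (140 − 47) × 40.1 / (72 × 2.975) = 3729.3 / 214.20 ≈ 17.4 mL/min
CrCl ≈ 17 mL/min.
yuvatadine: < 25 mL/min → 10% of 150 mg = 15 mg.
daraparin: 10–64 mL/min → 60% of 100 mg = 60 mg.
Total = 15 + 60 = 75 mg.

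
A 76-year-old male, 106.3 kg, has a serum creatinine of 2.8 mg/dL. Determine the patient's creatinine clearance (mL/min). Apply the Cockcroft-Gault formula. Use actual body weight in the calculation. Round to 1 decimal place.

CrCl = (140 − 76) × 106.3 / (72 × 2.8) = 6803.2 / 201.60 ≈ 33.7 mL/min

33.7 mL/min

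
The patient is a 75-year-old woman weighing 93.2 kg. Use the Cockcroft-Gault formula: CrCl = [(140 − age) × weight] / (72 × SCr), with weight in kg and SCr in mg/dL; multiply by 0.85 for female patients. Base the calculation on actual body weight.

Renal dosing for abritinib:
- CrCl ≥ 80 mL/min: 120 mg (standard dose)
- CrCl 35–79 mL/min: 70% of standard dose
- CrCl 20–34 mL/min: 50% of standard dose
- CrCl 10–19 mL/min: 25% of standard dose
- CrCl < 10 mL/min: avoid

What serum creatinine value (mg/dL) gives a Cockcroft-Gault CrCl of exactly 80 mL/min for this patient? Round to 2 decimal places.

0.89 mg/dL

Standard dose requires CrCl ≥ 80 mL/min.
Set (140 − 75) × 93.2 × 0.85 / (72 × SCr) = 80
SCr = (140 − 75) × 93.2 × 0.85 / (72 × 80) = 0.894 mg/dL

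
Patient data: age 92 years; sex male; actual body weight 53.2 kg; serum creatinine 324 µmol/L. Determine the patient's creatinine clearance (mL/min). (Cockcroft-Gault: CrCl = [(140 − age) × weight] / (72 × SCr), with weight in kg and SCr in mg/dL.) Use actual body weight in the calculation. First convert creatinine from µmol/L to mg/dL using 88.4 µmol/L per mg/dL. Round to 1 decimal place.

SCr = 324 / 88.4 = 3.665 mg/dL
CrCl = (140 − 92) × 53.2 / (72 × 3.665) = 2553.6 / 263.88 ≈ 9.7 mL/min

9.7 mL/min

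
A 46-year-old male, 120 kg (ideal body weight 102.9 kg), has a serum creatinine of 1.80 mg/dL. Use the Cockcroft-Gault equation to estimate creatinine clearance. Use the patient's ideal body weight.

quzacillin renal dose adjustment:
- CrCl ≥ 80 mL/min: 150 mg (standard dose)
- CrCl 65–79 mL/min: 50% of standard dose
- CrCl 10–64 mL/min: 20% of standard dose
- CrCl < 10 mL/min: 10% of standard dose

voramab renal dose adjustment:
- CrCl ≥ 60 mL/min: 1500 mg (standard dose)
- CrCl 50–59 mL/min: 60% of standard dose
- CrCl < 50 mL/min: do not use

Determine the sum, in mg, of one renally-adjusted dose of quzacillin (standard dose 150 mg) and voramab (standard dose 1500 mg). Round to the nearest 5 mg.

CrCl = (140 − 46) × 102.9 / (72 × 1.8) = 9672.6 / 129.60 ≈ 74.6 mL/min
CrCl ≈ 75 mL/min.
quzacillin: 65–79 mL/min → 50% of 150 mg = 75 mg.
voramab: ≥ 60 mL/min → 100% of 1500 mg = 1500 mg.
Total = 75 + 1500 = 1575 mg.

1575 mg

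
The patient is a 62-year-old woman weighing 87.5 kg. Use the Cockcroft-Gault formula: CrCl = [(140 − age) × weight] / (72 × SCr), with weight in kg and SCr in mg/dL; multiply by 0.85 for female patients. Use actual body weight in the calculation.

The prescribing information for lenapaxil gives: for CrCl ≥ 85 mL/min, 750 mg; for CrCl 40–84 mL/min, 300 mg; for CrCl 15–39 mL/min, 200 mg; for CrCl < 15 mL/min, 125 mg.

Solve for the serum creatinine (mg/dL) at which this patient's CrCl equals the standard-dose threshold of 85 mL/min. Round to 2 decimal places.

Standard dose requires CrCl ≥ 85 mL/min.
Set (140 − 62) × 87.5 × 0.85 / (72 × SCr) = 85
SCr = (140 − 62) × 87.5 × 0.85 / (72 × 85) = 0.948 mg/dL

0.95 mg/dL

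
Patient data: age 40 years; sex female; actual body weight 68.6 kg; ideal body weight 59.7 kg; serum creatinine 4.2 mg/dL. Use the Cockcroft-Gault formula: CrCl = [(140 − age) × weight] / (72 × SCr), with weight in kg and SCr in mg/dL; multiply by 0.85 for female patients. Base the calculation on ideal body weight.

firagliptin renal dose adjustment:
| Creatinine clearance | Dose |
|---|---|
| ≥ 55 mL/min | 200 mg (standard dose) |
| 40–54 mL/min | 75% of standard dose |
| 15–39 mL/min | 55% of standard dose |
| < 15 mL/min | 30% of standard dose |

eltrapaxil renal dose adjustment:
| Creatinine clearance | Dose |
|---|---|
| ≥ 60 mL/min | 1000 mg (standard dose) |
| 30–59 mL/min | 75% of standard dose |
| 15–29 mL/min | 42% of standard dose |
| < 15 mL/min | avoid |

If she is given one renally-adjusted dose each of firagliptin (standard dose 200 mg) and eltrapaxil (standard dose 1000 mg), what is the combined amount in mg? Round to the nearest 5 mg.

530 mg

CrCl = (140 − 40) × 59.7 / (72 × 4.2) × 0.85 = 5970.0 / 302.40 × 0.85 ≈ 16.8 mL/min
CrCl ≈ 17 mL/min.
firagliptin: 15–39 mL/min → 55% of 200 mg = 110 mg.
eltrapaxil: 15–29 mL/min → 42% of 1000 mg = 420 mg.
Total = 110 + 420 = 530 mg.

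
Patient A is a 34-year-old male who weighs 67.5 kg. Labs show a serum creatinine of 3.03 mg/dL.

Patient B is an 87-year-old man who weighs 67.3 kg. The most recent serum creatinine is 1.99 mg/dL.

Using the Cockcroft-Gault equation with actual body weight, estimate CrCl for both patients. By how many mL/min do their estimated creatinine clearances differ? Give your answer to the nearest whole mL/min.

Patient A: CrCl = (140 − 34) × 67.5 / (72 × 3.03) = 7155.0 / 218.16 ≈ 32.8 mL/min
Patient B: CrCl = (140 − 87) × 67.3 / (72 × 1.99) = 3566.9 / 143.28 ≈ 24.9 mL/min
|32.8 − 24.9| = 7.9 mL/min

8 mL/min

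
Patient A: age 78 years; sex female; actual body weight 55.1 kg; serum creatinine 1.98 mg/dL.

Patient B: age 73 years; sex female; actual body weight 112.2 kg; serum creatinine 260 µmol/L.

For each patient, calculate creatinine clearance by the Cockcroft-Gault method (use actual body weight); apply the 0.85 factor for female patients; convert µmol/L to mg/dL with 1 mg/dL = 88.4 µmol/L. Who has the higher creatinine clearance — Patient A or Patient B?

Patient A: CrCl = (140 − 78) × 55.1 / (72 × 1.98) × 0.85 = 3416.2 / 142.56 × 0.85 ≈ 20.4 mL/min
Patient B: SCr = 260 / 88.4 = 2.941 mg/dL
Patient B: CrCl = (140 − 73) × 112.2 / (72 × 2.941) × 0.85 = 7517.4 / 211.75 × 0.85 ≈ 30.2 mL/min
20.4 vs 30.2 mL/min → Patient B is higher.

Patient B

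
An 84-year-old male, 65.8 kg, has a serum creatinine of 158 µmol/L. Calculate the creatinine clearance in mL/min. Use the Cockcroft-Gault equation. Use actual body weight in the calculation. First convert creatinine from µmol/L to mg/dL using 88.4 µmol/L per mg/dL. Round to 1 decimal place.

SCr = 158 / 88.4 = 1.787 mg/dL
CrCl = (140 − 84) × 65.8 / (72 × 1.787) = 3684.8 / 128.66 ≈ 28.6 mL/min

28.6 mL/min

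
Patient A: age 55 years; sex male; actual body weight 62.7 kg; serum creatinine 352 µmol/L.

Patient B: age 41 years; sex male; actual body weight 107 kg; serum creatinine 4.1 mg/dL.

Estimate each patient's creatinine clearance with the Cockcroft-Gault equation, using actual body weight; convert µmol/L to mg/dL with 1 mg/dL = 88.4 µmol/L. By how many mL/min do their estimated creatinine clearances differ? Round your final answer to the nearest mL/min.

17 mL/min

Patient A: SCr = 352 / 88.4 = 3.982 mg/dL
Patient A: CrCl = (140 − 55) × 62.7 / (72 × 3.982) = 5329.5 / 286.70 ≈ 18.6 mL/min
Patient B: CrCl = (140 − 41) × 107 / (72 × 4.1) = 10593.0 / 295.20 ≈ 35.9 mL/min
|18.6 − 35.9| = 17.3 mL/min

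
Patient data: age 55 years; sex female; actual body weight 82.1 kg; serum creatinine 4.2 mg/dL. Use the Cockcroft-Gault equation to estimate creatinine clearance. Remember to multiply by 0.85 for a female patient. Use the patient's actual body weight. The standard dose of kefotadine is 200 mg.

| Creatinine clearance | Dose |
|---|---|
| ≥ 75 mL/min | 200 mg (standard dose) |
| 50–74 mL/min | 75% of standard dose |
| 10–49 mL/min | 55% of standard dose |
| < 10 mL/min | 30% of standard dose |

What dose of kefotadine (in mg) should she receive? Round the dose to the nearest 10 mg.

110 mg

CrCl = (140 − 55) × 82.1 / (72 × 4.2) × 0.85 = 6978.5 / 302.40 × 0.85 ≈ 19.6 mL/min
CrCl ≈ 20 mL/min → bracket 10–49 mL/min.
55% of 200 mg = 110 mg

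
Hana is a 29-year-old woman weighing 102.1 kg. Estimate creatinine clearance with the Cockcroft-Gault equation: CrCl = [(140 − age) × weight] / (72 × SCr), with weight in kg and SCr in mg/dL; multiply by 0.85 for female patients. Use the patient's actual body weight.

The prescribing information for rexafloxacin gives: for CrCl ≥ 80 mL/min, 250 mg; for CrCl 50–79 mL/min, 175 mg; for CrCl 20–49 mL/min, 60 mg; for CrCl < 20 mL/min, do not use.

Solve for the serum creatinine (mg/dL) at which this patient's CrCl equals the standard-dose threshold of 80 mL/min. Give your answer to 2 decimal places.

Standard dose requires CrCl ≥ 80 mL/min.
Set (140 − 29) × 102.1 × 0.85 / (72 × SCr) = 80
SCr = (140 − 29) × 102.1 × 0.85 / (72 × 80) = 1.672 mg/dL

1.67 mg/dL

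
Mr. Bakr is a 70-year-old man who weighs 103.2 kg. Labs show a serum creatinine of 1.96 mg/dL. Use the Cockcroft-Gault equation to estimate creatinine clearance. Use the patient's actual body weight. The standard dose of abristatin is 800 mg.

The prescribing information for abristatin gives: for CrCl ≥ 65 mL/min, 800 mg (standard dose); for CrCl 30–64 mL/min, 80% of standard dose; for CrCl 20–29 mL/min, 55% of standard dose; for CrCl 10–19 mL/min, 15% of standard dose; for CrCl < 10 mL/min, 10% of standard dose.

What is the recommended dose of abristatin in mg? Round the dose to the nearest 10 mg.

CrCl = (140 − 70) × 103.2 / (72 × 1.96) = 7224.0 / 141.12 ≈ 51.2 mL/min
CrCl ≈ 51 mL/min → bracket 30–64 mL/min.
80% of 800 mg = 640 mg

640 mg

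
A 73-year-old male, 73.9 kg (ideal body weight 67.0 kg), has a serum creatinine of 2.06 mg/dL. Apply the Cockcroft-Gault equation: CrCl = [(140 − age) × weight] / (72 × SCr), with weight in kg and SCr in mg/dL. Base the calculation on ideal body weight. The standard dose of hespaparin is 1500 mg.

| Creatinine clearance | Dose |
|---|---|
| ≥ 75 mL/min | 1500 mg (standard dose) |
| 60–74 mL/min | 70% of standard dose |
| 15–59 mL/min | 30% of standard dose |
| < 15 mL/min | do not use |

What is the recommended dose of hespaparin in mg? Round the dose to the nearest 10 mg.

450 mg

CrCl = (140 − 73) × 67 / (72 × 2.06) = 4489.0 / 148.32 ≈ 30.3 mL/min
CrCl ≈ 30 mL/min → bracket 15–59 mL/min.
30% of 1500 mg = 450 mg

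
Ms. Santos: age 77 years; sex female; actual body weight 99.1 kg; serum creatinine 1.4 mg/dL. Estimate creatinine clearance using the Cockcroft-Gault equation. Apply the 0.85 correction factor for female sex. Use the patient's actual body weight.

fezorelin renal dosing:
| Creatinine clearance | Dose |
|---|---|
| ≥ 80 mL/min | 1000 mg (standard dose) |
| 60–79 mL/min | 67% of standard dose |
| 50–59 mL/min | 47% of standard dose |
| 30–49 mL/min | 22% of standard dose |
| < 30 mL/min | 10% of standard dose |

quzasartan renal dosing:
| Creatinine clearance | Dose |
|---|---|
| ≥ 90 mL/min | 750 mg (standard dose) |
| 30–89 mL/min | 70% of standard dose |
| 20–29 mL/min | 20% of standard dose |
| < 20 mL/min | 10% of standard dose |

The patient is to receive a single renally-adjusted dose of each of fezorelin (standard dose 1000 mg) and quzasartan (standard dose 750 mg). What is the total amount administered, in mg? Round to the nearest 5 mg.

995 mg

CrCl = (140 − 77) × 99.1 / (72 × 1.4) × 0.85 = 6243.3 / 100.80 × 0.85 ≈ 52.6 mL/min
CrCl ≈ 53 mL/min.
fezorelin: 50–59 mL/min → 47% of 1000 mg = 470 mg.
quzasartan: 30–89 mL/min → 70% of 750 mg = 525 mg.
Total = 470 + 525 = 995 mg.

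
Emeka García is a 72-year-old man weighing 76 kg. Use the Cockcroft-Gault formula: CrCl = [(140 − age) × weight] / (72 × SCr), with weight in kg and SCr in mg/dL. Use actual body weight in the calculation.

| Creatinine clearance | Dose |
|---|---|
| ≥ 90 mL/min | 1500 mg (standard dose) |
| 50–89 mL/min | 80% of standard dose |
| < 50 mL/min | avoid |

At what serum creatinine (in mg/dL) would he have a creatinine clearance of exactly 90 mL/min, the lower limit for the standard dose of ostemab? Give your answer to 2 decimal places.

Standard dose requires CrCl ≥ 90 mL/min.
Set (140 − 72) × 76 / (72 × SCr) = 90
SCr = (140 − 72) × 76 / (72 × 90) = 0.798 mg/dL

0.80 mg/dL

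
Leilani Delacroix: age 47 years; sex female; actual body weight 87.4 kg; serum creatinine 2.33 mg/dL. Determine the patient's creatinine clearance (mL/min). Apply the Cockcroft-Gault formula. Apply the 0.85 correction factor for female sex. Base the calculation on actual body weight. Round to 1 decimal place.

41.2 mL/min

CrCl = (140 − 47) × 87.4 / (72 × 2.33) × 0.85 = 8128.2 / 167.76 × 0.85 ≈ 41.2 mL/min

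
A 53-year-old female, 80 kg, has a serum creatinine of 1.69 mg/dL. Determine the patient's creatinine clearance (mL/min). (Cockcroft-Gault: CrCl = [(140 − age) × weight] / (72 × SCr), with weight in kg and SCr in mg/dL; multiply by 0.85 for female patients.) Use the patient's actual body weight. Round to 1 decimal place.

CrCl = (140 − 53) × 80 / (72 × 1.69) × 0.85 = 6960.0 / 121.68 × 0.85 ≈ 48.6 mL/min

48.6 mL/min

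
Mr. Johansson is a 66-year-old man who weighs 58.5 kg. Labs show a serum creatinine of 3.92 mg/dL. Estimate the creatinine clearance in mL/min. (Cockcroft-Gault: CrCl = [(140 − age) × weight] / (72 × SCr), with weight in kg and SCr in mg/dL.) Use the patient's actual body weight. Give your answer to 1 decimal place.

CrCl = (140 − 66) × 58.5 / (72 × 3.92) = 4329.0 / 282.24 ≈ 15.3 mL/min

15.3 mL/min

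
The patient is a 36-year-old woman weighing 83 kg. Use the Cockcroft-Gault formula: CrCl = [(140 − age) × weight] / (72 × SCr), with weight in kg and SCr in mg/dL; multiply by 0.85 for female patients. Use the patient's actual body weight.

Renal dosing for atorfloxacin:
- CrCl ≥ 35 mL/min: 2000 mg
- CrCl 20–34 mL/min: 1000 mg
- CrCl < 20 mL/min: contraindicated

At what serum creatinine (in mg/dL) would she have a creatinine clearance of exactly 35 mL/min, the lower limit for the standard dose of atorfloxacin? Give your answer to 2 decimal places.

Standard dose requires CrCl ≥ 35 mL/min.
Set (140 − 36) × 83 × 0.85 / (72 × SCr) = 35
SCr = (140 − 36) × 83 × 0.85 / (72 × 35) = 2.912 mg/dL

2.91 mg/dL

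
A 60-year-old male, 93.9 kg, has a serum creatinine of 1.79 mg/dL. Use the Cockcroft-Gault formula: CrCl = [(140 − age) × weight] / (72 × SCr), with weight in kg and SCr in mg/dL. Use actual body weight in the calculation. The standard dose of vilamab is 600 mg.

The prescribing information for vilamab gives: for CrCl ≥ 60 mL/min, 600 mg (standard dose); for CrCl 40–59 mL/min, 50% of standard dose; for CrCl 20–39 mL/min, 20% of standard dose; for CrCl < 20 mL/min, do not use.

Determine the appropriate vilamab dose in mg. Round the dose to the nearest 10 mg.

CrCl = (140 − 60) × 93.9 / (72 × 1.79) = 7512.0 / 128.88 ≈ 58.3 mL/min
CrCl ≈ 58 mL/min → bracket 40–59 mL/min.
50% of 600 mg = 300 mg

300 mg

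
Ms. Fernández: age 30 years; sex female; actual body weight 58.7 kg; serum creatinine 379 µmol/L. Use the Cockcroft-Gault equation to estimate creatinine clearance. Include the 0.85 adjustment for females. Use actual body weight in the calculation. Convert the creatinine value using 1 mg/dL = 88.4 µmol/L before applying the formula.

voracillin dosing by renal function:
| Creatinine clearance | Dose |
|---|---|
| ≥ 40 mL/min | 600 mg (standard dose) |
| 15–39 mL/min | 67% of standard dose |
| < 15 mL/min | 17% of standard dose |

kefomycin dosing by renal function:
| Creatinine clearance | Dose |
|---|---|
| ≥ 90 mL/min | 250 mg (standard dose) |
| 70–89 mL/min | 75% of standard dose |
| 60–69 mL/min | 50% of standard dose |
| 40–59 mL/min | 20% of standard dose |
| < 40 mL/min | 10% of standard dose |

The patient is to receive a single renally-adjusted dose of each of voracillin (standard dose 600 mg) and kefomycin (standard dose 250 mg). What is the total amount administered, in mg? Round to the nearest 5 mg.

SCr = 379 / 88.4 = 4.287 mg/dL
CrCl = (140 − 30) × 58.7 / (72 × 4.287) × 0.85 = 6457.0 / 308.66 × 0.85 ≈ 17.8 mL/min
CrCl ≈ 18 mL/min.
voracillin: 15–39 mL/min → 67% of 600 mg = 402 mg.
kefomycin: < 40 mL/min → 10% of 250 mg = 25 mg.
Total = 402 + 25 = 427 mg.

425 mg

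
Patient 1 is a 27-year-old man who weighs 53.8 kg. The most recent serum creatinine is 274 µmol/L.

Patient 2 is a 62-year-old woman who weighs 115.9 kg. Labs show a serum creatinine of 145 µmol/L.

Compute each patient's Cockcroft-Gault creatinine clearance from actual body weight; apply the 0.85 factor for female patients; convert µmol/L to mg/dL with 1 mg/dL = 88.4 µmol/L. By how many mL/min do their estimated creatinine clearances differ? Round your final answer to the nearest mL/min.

Patient 1: SCr = 274 / 88.4 = 3.1 mg/dL
Patient 1: CrCl = (140 − 27) × 53.8 / (72 × 3.1) = 6079.4 / 223.20 ≈ 27.2 mL/min
Patient 2: SCr = 145 / 88.4 = 1.64 mg/dL
Patient 2: CrCl = (140 − 62) × 115.9 / (72 × 1.64) × 0.85 = 9040.2 / 118.08 × 0.85 ≈ 65.1 mL/min
|27.2 − 65.1| = 37.9 mL/min

38 mL/min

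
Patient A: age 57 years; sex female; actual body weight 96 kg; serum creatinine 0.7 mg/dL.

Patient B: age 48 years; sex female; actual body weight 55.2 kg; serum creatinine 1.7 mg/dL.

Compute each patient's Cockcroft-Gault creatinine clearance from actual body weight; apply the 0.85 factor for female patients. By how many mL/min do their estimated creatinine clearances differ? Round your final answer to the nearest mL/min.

99 mL/min

Patient A: CrCl = (140 − 57) × 96 / (72 × 0.7) × 0.85 = 7968.0 / 50.40 × 0.85 ≈ 134.4 mL/min
Patient B: CrCl = (140 − 48) × 55.2 / (72 × 1.7) × 0.85 = 5078.4 / 122.40 × 0.85 ≈ 35.3 mL/min
|134.4 − 35.3| = 99.1 mL/min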